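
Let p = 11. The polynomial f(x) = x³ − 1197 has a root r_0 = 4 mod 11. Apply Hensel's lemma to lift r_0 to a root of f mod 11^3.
r_2 = 136 (mod 1331)

Hensel: r_{i+1} = r_i − f(r_i)/f′(r_i) mod 11^{i+2}, where f′(x) = 3x². Iterate:
  r_0 = 4 (mod 11)
  r_1 = 15 (mod 121)
  r_2 = 136 (mod 1331)
Final: r = 136 with f(r) ≡ 0 mod 11^3.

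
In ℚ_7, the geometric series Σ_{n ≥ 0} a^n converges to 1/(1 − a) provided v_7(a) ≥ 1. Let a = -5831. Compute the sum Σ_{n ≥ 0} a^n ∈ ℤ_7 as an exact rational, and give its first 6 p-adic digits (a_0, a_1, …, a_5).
Σ a^n = 1/(1 − a) = 1/5832;  first 6 digits = (1, 0, 0, 4, 4, 6)

v_7(a) = 3 ≥ 1, so the series converges in ℤ_7 to 1/(1 − a) = 1/(1 − (-5831)) = 1/5832. Expand this rational in ℤ_7: compute digits iteratively via d_i = x_i mod 7, x_{i+1} = (x_i − d_i)/7. The first 6 digits are (1, 0, 0, 4, 4, 6).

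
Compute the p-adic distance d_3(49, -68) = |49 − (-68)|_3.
d_3(49, -68) = 1/9

Step 1 — x − y = 49 − (-68) = 117. Step 2 — v_3(117) = 2 (factor: 117 = (3^2 · 13); the sign does not affect v_p). Step 3 — |x − y|_3 = 3^{-2} = 1/9.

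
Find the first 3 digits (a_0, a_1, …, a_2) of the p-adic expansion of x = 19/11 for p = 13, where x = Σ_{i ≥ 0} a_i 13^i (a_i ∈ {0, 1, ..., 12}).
(a_0, …, a_2) = (10, 10, 11)

v_13(19/11) = 0 (numerator and denominator both coprime to 13), so x ∈ ℤ_13^×. Compute digits iteratively via a_i = x_i mod 13, x_{i+1} = (x_i − a_i)/13, with x_0 = x:
  x_0 = 19/11;  a_0 = 10;  x_1 = (x_0 − 10)/13 = -7/11
  x_1 = -7/11;  a_1 = 10;  x_2 = (x_1 − 10)/13 = -9/11
  x_2 = -9/11;  a_2 = 11;  x_3 = (x_2 − 11)/13 = -10/11
Digits: (10, 10, 11).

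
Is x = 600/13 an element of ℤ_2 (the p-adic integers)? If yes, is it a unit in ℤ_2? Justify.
x ∈ ℤ_2 but not a unit; v_2(x) = 3 > 0

ℤ_2 = {x ∈ ℚ_2 : v_2(x) ≥ 0} and ℤ_2^× = {x ∈ ℤ_2 : v_2(x) = 0}. Here v_2(600/13) = v_2(num) − v_2(den) = 3; compare against these criteria.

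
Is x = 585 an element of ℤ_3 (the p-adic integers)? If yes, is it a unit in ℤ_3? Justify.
x ∈ ℤ_3 but not a unit; v_3(x) = 2 > 0

ℤ_3 = {x ∈ ℚ_3 : v_3(x) ≥ 0} and ℤ_3^× = {x ∈ ℤ_3 : v_3(x) = 0}. Here v_3(585) = v_3(num) − v_3(den) = 2; compare against these criteria.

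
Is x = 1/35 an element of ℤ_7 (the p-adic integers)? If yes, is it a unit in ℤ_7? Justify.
x ∉ ℤ_7 (v_7(x) = -1 < 0)

ℤ_7 = {x ∈ ℚ_7 : v_7(x) ≥ 0} and ℤ_7^× = {x ∈ ℤ_7 : v_7(x) = 0}. Here v_7(1/35) = v_7(num) − v_7(den) = -1; compare against these criteria.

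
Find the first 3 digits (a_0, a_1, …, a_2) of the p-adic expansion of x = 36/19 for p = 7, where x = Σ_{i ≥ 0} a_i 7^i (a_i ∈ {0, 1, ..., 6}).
(a_0, …, a_2) = (3, 5, 0)

v_7(36/19) = 0 (numerator and denominator both coprime to 7), so x ∈ ℤ_7^×. Compute digits iteratively via a_i = x_i mod 7, x_{i+1} = (x_i − a_i)/7, with x_0 = x:
  x_0 = 36/19;  a_0 = 3;  x_1 = (x_0 − 3)/7 = -3/19
  x_1 = -3/19;  a_1 = 5;  x_2 = (x_1 − 5)/7 = -14/19
  x_2 = -14/19;  a_2 = 0;  x_3 = (x_2 − 0)/7 = -2/19
Digits: (3, 5, 0).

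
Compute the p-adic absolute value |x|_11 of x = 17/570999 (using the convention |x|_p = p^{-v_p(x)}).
|17/570999|_11 = 14641

Step 1 — compute v_11(x) by factoring powers of 11 out of the numerator and denominator: v_11(17/570999) = -4. Step 2 — apply |x|_p = p^{-v_p(x)} = 11^{4} = 14641.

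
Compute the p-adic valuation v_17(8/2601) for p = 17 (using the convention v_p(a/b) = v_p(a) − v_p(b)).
v_17(8/2601) = -2

Factor powers of 17 from the numerator and denominator of the reduced fraction: 8 = 17^0 · 8 and 2601 = 17^2 · 9. Apply v_p(a/b) = v_p(a) − v_p(b): v_17(8/2601) = 0 − 2 = -2.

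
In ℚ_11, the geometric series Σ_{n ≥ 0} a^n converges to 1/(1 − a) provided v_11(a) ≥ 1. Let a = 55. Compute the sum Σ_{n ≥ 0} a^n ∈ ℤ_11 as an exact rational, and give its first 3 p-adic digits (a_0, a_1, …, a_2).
Σ a^n = 1/(1 − a) = -1/54;  first 3 digits = (1, 5, 3)

v_11(a) = 1 ≥ 1, so the series converges in ℤ_11 to 1/(1 − a) = 1/(1 − 55) = -1/54. Expand this rational in ℤ_11: compute digits iteratively via d_i = x_i mod 11, x_{i+1} = (x_i − d_i)/11. The first 3 digits are (1, 5, 3).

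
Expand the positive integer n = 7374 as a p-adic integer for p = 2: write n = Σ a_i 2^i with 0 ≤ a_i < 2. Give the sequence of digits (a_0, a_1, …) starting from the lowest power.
(a_0, a_1, …) = (0, 1, 1, 1, 0, 0, 1, 1, 0, 0, 1, 1, 1)

Repeated division by 2 gives the digits low-to-high: 7374 = 1·2^1 + 1·2^2 + 1·2^3 + 1·2^6 + 1·2^7 + 1·2^10 + 1·2^11 + 1·2^12. Digit sequence: (0, 1, 1, 1, 0, 0, 1, 1, 0, 0, 1, 1, 1).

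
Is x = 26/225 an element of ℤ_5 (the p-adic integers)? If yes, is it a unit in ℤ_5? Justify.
x ∉ ℤ_5 (v_5(x) = -2 < 0)

ℤ_5 = {x ∈ ℚ_5 : v_5(x) ≥ 0} and ℤ_5^× = {x ∈ ℤ_5 : v_5(x) = 0}. Here v_5(26/225) = v_5(num) − v_5(den) = -2; compare against these criteria.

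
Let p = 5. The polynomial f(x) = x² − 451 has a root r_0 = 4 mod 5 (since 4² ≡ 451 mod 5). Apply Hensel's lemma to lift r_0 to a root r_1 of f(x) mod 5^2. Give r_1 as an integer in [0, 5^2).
r_1 = 24 (mod 25)

Hensel's recurrence: r_{i+1} = r_i − f(r_i)·(f′(r_i))^{-1} mod 5^{i+2}, with f′(x) = 2x. Iterate:
  r_0 = 4 (mod 5)
  r_1 = 24 (mod 25)
Final: r_1 = 24, and one checks f(r_1) ≡ 0 mod 5^2.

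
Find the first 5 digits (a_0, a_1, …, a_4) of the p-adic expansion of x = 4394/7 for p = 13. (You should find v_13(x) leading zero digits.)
(a_0, …, a_4) = (0, 0, 0, 4, 9)

v_13(4394/7) = 3, so a_0 = ... = a_2 = 0. Factor out: x = 13^3 · u with u = 2/7 a unit in ℤ_13. Expand u iteratively via a_{v+i} = u_i mod 13, u_{i+1} = (u_i − a_{v+i})/13:
  u_0 = 2/7;  a_3 = 4;  u_1 = (u_0 − 4)/13 = -2/7
  u_1 = -2/7;  a_4 = 9;  u_2 = (u_1 − 9)/13 = -5/7
Digits: (0, 0, 0, 4, 9).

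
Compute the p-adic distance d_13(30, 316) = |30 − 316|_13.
d_13(30, 316) = 1/13

Step 1 — x − y = 30 − 316 = -286. Step 2 — v_13(-286) = 1 (factor: -286 = −(13^1 · 22); the sign does not affect v_p). Step 3 — |x − y|_13 = 13^{-1} = 1/13.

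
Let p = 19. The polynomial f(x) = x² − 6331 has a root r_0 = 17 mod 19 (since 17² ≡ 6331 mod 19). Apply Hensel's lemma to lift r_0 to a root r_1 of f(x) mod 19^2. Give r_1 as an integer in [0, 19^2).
r_1 = 131 (mod 361)

Hensel's recurrence: r_{i+1} = r_i − f(r_i)·(f′(r_i))^{-1} mod 19^{i+2}, with f′(x) = 2x. Iterate:
  r_0 = 17 (mod 19)
  r_1 = 131 (mod 361)
Final: r_1 = 131, and one checks f(r_1) ≡ 0 mod 19^2.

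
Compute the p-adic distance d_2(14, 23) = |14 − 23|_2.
d_2(14, 23) = 1

Step 1 — x − y = 14 − 23 = -9. Step 2 — v_2(-9) = 0 (factor: -9 = −(2^0 · 9); the sign does not affect v_p). Step 3 — |x − y|_2 = 2^{0} = 1.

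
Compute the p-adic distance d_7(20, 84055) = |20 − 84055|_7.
d_7(20, 84055) = 1/16807

Step 1 — x − y = 20 − 84055 = -84035. Step 2 — v_7(-84035) = 5 (factor: -84035 = −(7^5 · 5); the sign does not affect v_p). Step 3 — |x − y|_7 = 7^{-5} = 1/16807.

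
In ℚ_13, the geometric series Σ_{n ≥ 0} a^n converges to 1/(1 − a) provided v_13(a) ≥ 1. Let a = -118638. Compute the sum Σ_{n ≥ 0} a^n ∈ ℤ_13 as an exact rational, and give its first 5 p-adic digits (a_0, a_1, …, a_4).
Σ a^n = 1/(1 − a) = 1/118639;  first 5 digits = (1, 0, 0, 11, 8)

v_13(a) = 3 ≥ 1, so the series converges in ℤ_13 to 1/(1 − a) = 1/(1 − (-118638)) = 1/118639. Expand this rational in ℤ_13: compute digits iteratively via d_i = x_i mod 13, x_{i+1} = (x_i − d_i)/13. The first 5 digits are (1, 0, 0, 11, 8).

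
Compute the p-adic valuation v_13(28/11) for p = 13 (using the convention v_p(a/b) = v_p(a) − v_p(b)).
v_13(28/11) = 0

Factor powers of 13 from the numerator and denominator of the reduced fraction: 28 = 13^0 · 28 and 11 = 13^0 · 11. Apply v_p(a/b) = v_p(a) − v_p(b): v_13(28/11) = 0 − 0 = 0.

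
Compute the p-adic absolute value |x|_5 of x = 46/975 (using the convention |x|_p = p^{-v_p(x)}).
|46/975|_5 = 25

Step 1 — compute v_5(x) by factoring powers of 5 out of the numerator and denominator: v_5(46/975) = -2. Step 2 — apply |x|_p = p^{-v_p(x)} = 5^{2} = 25.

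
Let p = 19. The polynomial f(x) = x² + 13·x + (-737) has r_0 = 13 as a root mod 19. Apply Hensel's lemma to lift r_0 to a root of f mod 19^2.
r_1 = 51 (mod 361)

Hensel: r_{i+1} = r_i − f(r_i)·(f′(r_i))^{-1} mod 19^{i+2}, f′(x) = 2x + 13. Iterate:
  r_0 = 13 (mod 19)
  r_1 = 51 (mod 361)
Final: r = 51 satisfies f(r) ≡ 0 mod 19^2.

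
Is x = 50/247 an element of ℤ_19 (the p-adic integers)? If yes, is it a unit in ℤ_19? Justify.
x ∉ ℤ_19 (v_19(x) = -1 < 0)

ℤ_19 = {x ∈ ℚ_19 : v_19(x) ≥ 0} and ℤ_19^× = {x ∈ ℤ_19 : v_19(x) = 0}. Here v_19(50/247) = v_19(num) − v_19(den) = -1; compare against these criteria.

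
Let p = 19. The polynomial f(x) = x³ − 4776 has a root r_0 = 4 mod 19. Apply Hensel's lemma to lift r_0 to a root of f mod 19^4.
r_3 = 26034 (mod 130321)

Hensel: r_{i+1} = r_i − f(r_i)/f′(r_i) mod 19^{i+2}, where f′(x) = 3x². Iterate:
  r_0 = 4 (mod 19)
  r_1 = 42 (mod 361)
  r_2 = 5457 (mod 6859)
  r_3 = 26034 (mod 130321)
Final: r = 26034 with f(r) ≡ 0 mod 19^4.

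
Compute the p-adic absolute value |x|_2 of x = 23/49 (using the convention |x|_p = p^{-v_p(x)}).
|23/49|_2 = 1

Step 1 — compute v_2(x) by factoring powers of 2 out of the numerator and denominator: v_2(23/49) = 0. Step 2 — apply |x|_p = p^{-v_p(x)} = 2^{0} = 1.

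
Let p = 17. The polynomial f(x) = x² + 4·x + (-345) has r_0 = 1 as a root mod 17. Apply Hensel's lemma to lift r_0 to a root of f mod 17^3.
r_2 = 1888 (mod 4913)

Hensel: r_{i+1} = r_i − f(r_i)·(f′(r_i))^{-1} mod 17^{i+2}, f′(x) = 2x + 4. Iterate:
  r_0 = 1 (mod 17)
  r_1 = 154 (mod 289)
  r_2 = 1888 (mod 4913)
Final: r = 1888 satisfies f(r) ≡ 0 mod 17^3.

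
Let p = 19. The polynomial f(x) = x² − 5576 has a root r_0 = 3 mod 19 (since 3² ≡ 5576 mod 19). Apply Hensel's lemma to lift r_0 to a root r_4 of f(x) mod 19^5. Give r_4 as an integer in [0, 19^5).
r_4 = 838511 (mod 2476099)

Hensel's recurrence: r_{i+1} = r_i − f(r_i)·(f′(r_i))^{-1} mod 19^{i+2}, with f′(x) = 2x. Iterate:
  r_0 = 3 (mod 19)
  r_1 = 269 (mod 361)
  r_2 = 1713 (mod 6859)
  r_3 = 56585 (mod 130321)
  r_4 = 838511 (mod 2476099)
Final: r_4 = 838511, and one checks f(r_4) ≡ 0 mod 19^5.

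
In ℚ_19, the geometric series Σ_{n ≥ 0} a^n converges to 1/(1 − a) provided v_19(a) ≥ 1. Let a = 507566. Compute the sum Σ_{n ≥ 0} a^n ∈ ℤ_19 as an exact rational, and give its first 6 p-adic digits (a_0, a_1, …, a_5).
Σ a^n = 1/(1 − a) = -1/507565;  first 6 digits = (1, 0, 0, 17, 3, 0)

v_19(a) = 3 ≥ 1, so the series converges in ℤ_19 to 1/(1 − a) = 1/(1 − 507566) = -1/507565. Expand this rational in ℤ_19: compute digits iteratively via d_i = x_i mod 19, x_{i+1} = (x_i − d_i)/19. The first 6 digits are (1, 0, 0, 17, 3, 0).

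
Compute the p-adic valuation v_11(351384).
v_11(351384) = 4

v_11(n) is the largest exponent k such that 11^k divides n. Factor out: 351384 = 11^4 · 24. (Sign doesn't affect v_p.) So v_11(351384) = 4.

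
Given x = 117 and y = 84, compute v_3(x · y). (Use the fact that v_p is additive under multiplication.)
v_3(9828) = 3

v_p(x) = 2 (factor: 117 = 3^2 · 13); v_p(y) = 1 (factor: 84 = 3^1 · 28). Additivity: v_p(xy) = v_p(x) + v_p(y) = 2 + 1 = 3. (Direct check: xy = 9828 = 3^3 · (364).)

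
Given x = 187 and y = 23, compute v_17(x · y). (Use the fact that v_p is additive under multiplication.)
v_17(4301) = 1

v_p(x) = 1 (factor: 187 = 17^1 · 11); v_p(y) = 0 (factor: 23 = 17^0 · 23). Additivity: v_p(xy) = v_p(x) + v_p(y) = 1 + 0 = 1. (Direct check: xy = 4301 = 17^1 · (253).)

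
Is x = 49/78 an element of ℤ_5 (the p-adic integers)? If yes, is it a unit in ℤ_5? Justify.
x ∈ ℤ_5^× (unit); v_5(x) = 0

ℤ_5 = {x ∈ ℚ_5 : v_5(x) ≥ 0} and ℤ_5^× = {x ∈ ℤ_5 : v_5(x) = 0}. Here v_5(49/78) = v_5(num) − v_5(den) = 0; compare against these criteria.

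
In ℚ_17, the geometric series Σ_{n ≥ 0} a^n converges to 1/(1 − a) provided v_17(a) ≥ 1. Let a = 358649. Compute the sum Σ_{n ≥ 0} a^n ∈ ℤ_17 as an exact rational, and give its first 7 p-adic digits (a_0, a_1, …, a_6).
Σ a^n = 1/(1 − a) = -1/358648;  first 7 digits = (1, 0, 0, 5, 4, 0, 8)

v_17(a) = 3 ≥ 1, so the series converges in ℤ_17 to 1/(1 − a) = 1/(1 − 358649) = -1/358648. Expand this rational in ℤ_17: compute digits iteratively via d_i = x_i mod 17, x_{i+1} = (x_i − d_i)/17. The first 7 digits are (1, 0, 0, 5, 4, 0, 8).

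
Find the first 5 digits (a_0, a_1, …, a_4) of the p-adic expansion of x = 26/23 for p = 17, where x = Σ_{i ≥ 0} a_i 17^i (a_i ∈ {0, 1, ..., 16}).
(a_0, …, a_4) = (10, 15, 5, 10, 9)

v_17(26/23) = 0 (numerator and denominator both coprime to 17), so x ∈ ℤ_17^×. Compute digits iteratively via a_i = x_i mod 17, x_{i+1} = (x_i − a_i)/17, with x_0 = x:
  x_0 = 26/23;  a_0 = 10;  x_1 = (x_0 − 10)/17 = -12/23
  x_1 = -12/23;  a_1 = 15;  x_2 = (x_1 − 15)/17 = -21/23
  x_2 = -21/23;  a_2 = 5;  x_3 = (x_2 − 5)/17 = -8/23
  x_3 = -8/23;  a_3 = 10;  x_4 = (x_3 − 10)/17 = -14/23
  x_4 = -14/23;  a_4 = 9;  x_5 = (x_4 − 9)/17 = -13/23
Digits: (10, 15, 5, 10, 9).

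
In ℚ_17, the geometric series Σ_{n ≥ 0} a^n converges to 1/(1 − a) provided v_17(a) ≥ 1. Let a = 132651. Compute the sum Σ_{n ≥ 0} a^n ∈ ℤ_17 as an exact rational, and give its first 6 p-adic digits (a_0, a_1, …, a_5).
Σ a^n = 1/(1 − a) = -1/132650;  first 6 digits = (1, 0, 0, 10, 1, 0)

v_17(a) = 3 ≥ 1, so the series converges in ℤ_17 to 1/(1 − a) = 1/(1 − 132651) = -1/132650. Expand this rational in ℤ_17: compute digits iteratively via d_i = x_i mod 17, x_{i+1} = (x_i − d_i)/17. The first 6 digits are (1, 0, 0, 10, 1, 0).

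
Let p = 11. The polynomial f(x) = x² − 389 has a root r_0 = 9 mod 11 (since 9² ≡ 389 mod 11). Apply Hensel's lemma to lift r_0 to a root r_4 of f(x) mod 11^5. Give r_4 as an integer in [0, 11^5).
r_4 = 83180 (mod 161051)

Hensel's recurrence: r_{i+1} = r_i − f(r_i)·(f′(r_i))^{-1} mod 11^{i+2}, with f′(x) = 2x. Iterate:
  r_0 = 9 (mod 11)
  r_1 = 53 (mod 121)
  r_2 = 658 (mod 1331)
  r_3 = 9975 (mod 14641)
  r_4 = 83180 (mod 161051)
Final: r_4 = 83180, and one checks f(r_4) ≡ 0 mod 11^5.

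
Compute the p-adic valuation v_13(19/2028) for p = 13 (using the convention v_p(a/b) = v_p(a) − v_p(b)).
v_13(19/2028) = -2

Factor powers of 13 from the numerator and denominator of the reduced fraction: 19 = 13^0 · 19 and 2028 = 13^2 · 12. Apply v_p(a/b) = v_p(a) − v_p(b): v_13(19/2028) = 0 − 2 = -2.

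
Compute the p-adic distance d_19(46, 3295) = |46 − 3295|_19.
d_19(46, 3295) = 1/361

Step 1 — x − y = 46 − 3295 = -3249. Step 2 — v_19(-3249) = 2 (factor: -3249 = −(19^2 · 9); the sign does not affect v_p). Step 3 — |x − y|_19 = 19^{-2} = 1/361.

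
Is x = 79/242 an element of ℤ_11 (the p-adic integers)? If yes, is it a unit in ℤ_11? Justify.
x ∉ ℤ_11 (v_11(x) = -2 < 0)

ℤ_11 = {x ∈ ℚ_11 : v_11(x) ≥ 0} and ℤ_11^× = {x ∈ ℤ_11 : v_11(x) = 0}. Here v_11(79/242) = v_11(num) − v_11(den) = -2; compare against these criteria.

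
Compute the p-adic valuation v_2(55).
v_2(55) = 0

v_2(n) is the largest exponent k such that 2^k divides n. Factor out: 55 = 2^0 · 55. (Sign doesn't affect v_p.) So v_2(55) = 0.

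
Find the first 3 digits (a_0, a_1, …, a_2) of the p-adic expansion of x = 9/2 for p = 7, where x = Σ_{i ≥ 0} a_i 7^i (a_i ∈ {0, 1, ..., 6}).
(a_0, …, a_2) = (1, 4, 3)

v_7(9/2) = 0 (numerator and denominator both coprime to 7), so x ∈ ℤ_7^×. Compute digits iteratively via a_i = x_i mod 7, x_{i+1} = (x_i − a_i)/7, with x_0 = x:
  x_0 = 9/2;  a_0 = 1;  x_1 = (x_0 − 1)/7 = 1/2
  x_1 = 1/2;  a_1 = 4;  x_2 = (x_1 − 4)/7 = -1/2
  x_2 = -1/2;  a_2 = 3;  x_3 = (x_2 − 3)/7 = -1/2
Digits: (1, 4, 3).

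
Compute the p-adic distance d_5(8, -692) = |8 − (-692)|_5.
d_5(8, -692) = 1/25

Step 1 — x − y = 8 − (-692) = 700. Step 2 — v_5(700) = 2 (factor: 700 = (5^2 · 28); the sign does not affect v_p). Step 3 — |x − y|_5 = 5^{-2} = 1/25.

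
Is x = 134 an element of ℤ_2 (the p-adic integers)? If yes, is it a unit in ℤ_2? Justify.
x ∈ ℤ_2 but not a unit; v_2(x) = 1 > 0

ℤ_2 = {x ∈ ℚ_2 : v_2(x) ≥ 0} and ℤ_2^× = {x ∈ ℤ_2 : v_2(x) = 0}. Here v_2(134) = v_2(num) − v_2(den) = 1; compare against these criteria.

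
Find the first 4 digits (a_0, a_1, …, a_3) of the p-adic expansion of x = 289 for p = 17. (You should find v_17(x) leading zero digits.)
(a_0, …, a_3) = (0, 0, 1, 0)

v_17(289) = 2, so a_0 = ... = a_1 = 0. Factor out: x = 17^2 · u with u = 1 a unit in ℤ_17. Expand u iteratively via a_{v+i} = u_i mod 17, u_{i+1} = (u_i − a_{v+i})/17:
  u_0 = 1;  a_2 = 1;  u_1 = (u_0 − 1)/17 = 0
  u_1 = 0;  a_3 = 0;  u_2 = (u_1 − 0)/17 = 0
Digits: (0, 0, 1, 0).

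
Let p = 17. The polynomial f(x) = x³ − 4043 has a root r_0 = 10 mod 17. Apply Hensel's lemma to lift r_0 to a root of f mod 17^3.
r_2 = 1863 (mod 4913)

Hensel: r_{i+1} = r_i − f(r_i)/f′(r_i) mod 17^{i+2}, where f′(x) = 3x². Iterate:
  r_0 = 10 (mod 17)
  r_1 = 129 (mod 289)
  r_2 = 1863 (mod 4913)
Final: r = 1863 with f(r) ≡ 0 mod 17^3.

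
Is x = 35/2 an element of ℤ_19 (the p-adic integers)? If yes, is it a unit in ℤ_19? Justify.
x ∈ ℤ_19^× (unit); v_19(x) = 0

ℤ_19 = {x ∈ ℚ_19 : v_19(x) ≥ 0} and ℤ_19^× = {x ∈ ℤ_19 : v_19(x) = 0}. Here v_19(35/2) = v_19(num) − v_19(den) = 0; compare against these criteria.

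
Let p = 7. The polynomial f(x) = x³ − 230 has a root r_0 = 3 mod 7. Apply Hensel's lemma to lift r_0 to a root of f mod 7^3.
r_2 = 45 (mod 343)

Hensel: r_{i+1} = r_i − f(r_i)/f′(r_i) mod 7^{i+2}, where f′(x) = 3x². Iterate:
  r_0 = 3 (mod 7)
  r_1 = 45 (mod 49)
  r_2 = 45 (mod 343)
Final: r = 45 with f(r) ≡ 0 mod 7^3.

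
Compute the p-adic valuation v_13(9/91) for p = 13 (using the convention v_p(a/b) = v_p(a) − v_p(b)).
v_13(9/91) = -1

Factor powers of 13 from the numerator and denominator of the reduced fraction: 9 = 13^0 · 9 and 91 = 13^1 · 7. Apply v_p(a/b) = v_p(a) − v_p(b): v_13(9/91) = 0 − 1 = -1.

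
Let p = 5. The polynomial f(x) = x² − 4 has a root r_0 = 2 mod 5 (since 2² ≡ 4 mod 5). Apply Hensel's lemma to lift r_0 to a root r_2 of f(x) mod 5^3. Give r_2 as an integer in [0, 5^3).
r_2 = 2 (mod 125)

Hensel's recurrence: r_{i+1} = r_i − f(r_i)·(f′(r_i))^{-1} mod 5^{i+2}, with f′(x) = 2x. Iterate:
  r_0 = 2 (mod 5)
  r_1 = 2 (mod 25)
  r_2 = 2 (mod 125)
Final: r_2 = 2, and one checks f(r_2) ≡ 0 mod 5^3.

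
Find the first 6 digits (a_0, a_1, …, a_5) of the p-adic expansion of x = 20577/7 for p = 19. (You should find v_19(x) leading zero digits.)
(a_0, …, a_5) = (0, 0, 0, 14, 2, 8)

v_19(20577/7) = 3, so a_0 = ... = a_2 = 0. Factor out: x = 19^3 · u with u = 3/7 a unit in ℤ_19. Expand u iteratively via a_{v+i} = u_i mod 19, u_{i+1} = (u_i − a_{v+i})/19:
  u_0 = 3/7;  a_3 = 14;  u_1 = (u_0 − 14)/19 = -5/7
  u_1 = -5/7;  a_4 = 2;  u_2 = (u_1 − 2)/19 = -1/7
  u_2 = -1/7;  a_5 = 8;  u_3 = (u_2 − 8)/19 = -3/7
Digits: (0, 0, 0, 14, 2, 8).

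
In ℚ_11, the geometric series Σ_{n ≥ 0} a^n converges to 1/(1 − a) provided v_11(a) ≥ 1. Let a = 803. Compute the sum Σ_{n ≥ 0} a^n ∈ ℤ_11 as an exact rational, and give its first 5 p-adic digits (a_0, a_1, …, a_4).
Σ a^n = 1/(1 − a) = -1/802;  first 5 digits = (1, 7, 0, 3, 3)

v_11(a) = 1 ≥ 1, so the series converges in ℤ_11 to 1/(1 − a) = 1/(1 − 803) = -1/802. Expand this rational in ℤ_11: compute digits iteratively via d_i = x_i mod 11, x_{i+1} = (x_i − d_i)/11. The first 5 digits are (1, 7, 0, 3, 3).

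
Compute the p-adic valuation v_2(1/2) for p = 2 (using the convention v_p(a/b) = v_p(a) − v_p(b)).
v_2(1/2) = -1

Factor powers of 2 from the numerator and denominator of the reduced fraction: 1 = 2^0 · 1 and 2 = 2^1 · 1. Apply v_p(a/b) = v_p(a) − v_p(b): v_2(1/2) = 0 − 1 = -1.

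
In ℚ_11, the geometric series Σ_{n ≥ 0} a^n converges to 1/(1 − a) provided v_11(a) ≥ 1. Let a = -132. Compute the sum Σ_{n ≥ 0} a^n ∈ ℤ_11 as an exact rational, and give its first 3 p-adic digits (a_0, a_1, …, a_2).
Σ a^n = 1/(1 − a) = 1/133;  first 3 digits = (1, 10, 10)

v_11(a) = 1 ≥ 1, so the series converges in ℤ_11 to 1/(1 − a) = 1/(1 − (-132)) = 1/133. Expand this rational in ℤ_11: compute digits iteratively via d_i = x_i mod 11, x_{i+1} = (x_i − d_i)/11. The first 3 digits are (1, 10, 10).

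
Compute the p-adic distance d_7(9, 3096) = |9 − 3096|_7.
d_7(9, 3096) = 1/343

Step 1 — x − y = 9 − 3096 = -3087. Step 2 — v_7(-3087) = 3 (factor: -3087 = −(7^3 · 9); the sign does not affect v_p). Step 3 — |x − y|_7 = 7^{-3} = 1/343.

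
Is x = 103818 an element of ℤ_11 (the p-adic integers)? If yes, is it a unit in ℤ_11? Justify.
x ∈ ℤ_11 but not a unit; v_11(x) = 3 > 0

ℤ_11 = {x ∈ ℚ_11 : v_11(x) ≥ 0} and ℤ_11^× = {x ∈ ℤ_11 : v_11(x) = 0}. Here v_11(103818) = v_11(num) − v_11(den) = 3; compare against these criteria.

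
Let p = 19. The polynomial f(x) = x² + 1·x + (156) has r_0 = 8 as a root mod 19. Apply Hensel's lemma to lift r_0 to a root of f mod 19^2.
r_1 = 122 (mod 361)

Hensel: r_{i+1} = r_i − f(r_i)·(f′(r_i))^{-1} mod 19^{i+2}, f′(x) = 2x + 1. Iterate:
  r_0 = 8 (mod 19)
  r_1 = 122 (mod 361)
Final: r = 122 satisfies f(r) ≡ 0 mod 19^2.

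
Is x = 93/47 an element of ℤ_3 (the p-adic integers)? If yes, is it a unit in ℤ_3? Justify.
x ∈ ℤ_3 but not a unit; v_3(x) = 1 > 0

ℤ_3 = {x ∈ ℚ_3 : v_3(x) ≥ 0} and ℤ_3^× = {x ∈ ℤ_3 : v_3(x) = 0}. Here v_3(93/47) = v_3(num) − v_3(den) = 1; compare against these criteria.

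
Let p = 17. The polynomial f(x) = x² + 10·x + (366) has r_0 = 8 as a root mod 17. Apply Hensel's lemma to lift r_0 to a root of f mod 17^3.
r_2 = 4190 (mod 4913)

Hensel: r_{i+1} = r_i − f(r_i)·(f′(r_i))^{-1} mod 17^{i+2}, f′(x) = 2x + 10. Iterate:
  r_0 = 8 (mod 17)
  r_1 = 144 (mod 289)
  r_2 = 4190 (mod 4913)
Final: r = 4190 satisfies f(r) ≡ 0 mod 17^3.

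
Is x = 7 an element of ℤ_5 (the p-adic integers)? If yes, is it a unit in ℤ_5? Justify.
x ∈ ℤ_5^× (unit); v_5(x) = 0

ℤ_5 = {x ∈ ℚ_5 : v_5(x) ≥ 0} and ℤ_5^× = {x ∈ ℤ_5 : v_5(x) = 0}. Here v_5(7) = v_5(num) − v_5(den) = 0; compare against these criteria.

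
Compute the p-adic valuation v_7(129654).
v_7(129654) = 4

v_7(n) is the largest exponent k such that 7^k divides n. Factor out: 129654 = 7^4 · 54. (Sign doesn't affect v_p.) So v_7(129654) = 4.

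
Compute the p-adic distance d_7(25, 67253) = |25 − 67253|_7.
d_7(25, 67253) = 1/16807

Step 1 — x − y = 25 − 67253 = -67228. Step 2 — v_7(-67228) = 5 (factor: -67228 = −(7^5 · 4); the sign does not affect v_p). Step 3 — |x − y|_7 = 7^{-5} = 1/16807.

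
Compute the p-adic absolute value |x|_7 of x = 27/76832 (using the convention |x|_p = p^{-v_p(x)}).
|27/76832|_7 = 2401

Step 1 — compute v_7(x) by factoring powers of 7 out of the numerator and denominator: v_7(27/76832) = -4. Step 2 — apply |x|_p = p^{-v_p(x)} = 7^{4} = 2401.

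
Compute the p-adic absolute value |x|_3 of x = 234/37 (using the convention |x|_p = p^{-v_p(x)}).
|234/37|_3 = 1/9

Step 1 — compute v_3(x) by factoring powers of 3 out of the numerator and denominator: v_3(234/37) = 2. Step 2 — apply |x|_p = p^{-v_p(x)} = 3^{-2} = 1/9.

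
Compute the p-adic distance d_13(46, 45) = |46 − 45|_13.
d_13(46, 45) = 1

Step 1 — x − y = 46 − 45 = 1. Step 2 — v_13(1) = 0 (factor: 1 = (13^0 · 1); the sign does not affect v_p). Step 3 — |x − y|_13 = 13^{0} = 1.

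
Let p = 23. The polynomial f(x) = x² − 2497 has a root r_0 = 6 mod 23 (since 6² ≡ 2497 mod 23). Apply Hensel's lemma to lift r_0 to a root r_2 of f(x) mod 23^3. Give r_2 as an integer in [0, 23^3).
r_2 = 10218 (mod 12167)

Hensel's recurrence: r_{i+1} = r_i − f(r_i)·(f′(r_i))^{-1} mod 23^{i+2}, with f′(x) = 2x. Iterate:
  r_0 = 6 (mod 23)
  r_1 = 167 (mod 529)
  r_2 = 10218 (mod 12167)
Final: r_2 = 10218, and one checks f(r_2) ≡ 0 mod 23^3.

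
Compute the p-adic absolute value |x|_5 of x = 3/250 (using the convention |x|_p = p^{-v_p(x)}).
|3/250|_5 = 125

Step 1 — compute v_5(x) by factoring powers of 5 out of the numerator and denominator: v_5(3/250) = -3. Step 2 — apply |x|_p = p^{-v_p(x)} = 5^{3} = 125.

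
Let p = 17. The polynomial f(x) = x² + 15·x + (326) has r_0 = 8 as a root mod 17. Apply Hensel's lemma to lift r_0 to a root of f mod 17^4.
r_3 = 60868 (mod 83521)

Hensel: r_{i+1} = r_i − f(r_i)·(f′(r_i))^{-1} mod 17^{i+2}, f′(x) = 2x + 15. Iterate:
  r_0 = 8 (mod 17)
  r_1 = 178 (mod 289)
  r_2 = 1912 (mod 4913)
  r_3 = 60868 (mod 83521)
Final: r = 60868 satisfies f(r) ≡ 0 mod 17^4.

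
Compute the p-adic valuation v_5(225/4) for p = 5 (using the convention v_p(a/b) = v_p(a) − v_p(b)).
v_5(225/4) = 2

Factor powers of 5 from the numerator and denominator of the reduced fraction: 225 = 5^2 · 9 and 4 = 5^0 · 4. Apply v_p(a/b) = v_p(a) − v_p(b): v_5(225/4) = 2 − 0 = 2.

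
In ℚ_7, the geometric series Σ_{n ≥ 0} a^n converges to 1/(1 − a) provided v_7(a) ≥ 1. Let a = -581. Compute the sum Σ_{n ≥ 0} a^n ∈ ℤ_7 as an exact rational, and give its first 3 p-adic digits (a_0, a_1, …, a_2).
Σ a^n = 1/(1 − a) = 1/582;  first 3 digits = (1, 1, 3)

v_7(a) = 1 ≥ 1, so the series converges in ℤ_7 to 1/(1 − a) = 1/(1 − (-581)) = 1/582. Expand this rational in ℤ_7: compute digits iteratively via d_i = x_i mod 7, x_{i+1} = (x_i − d_i)/7. The first 3 digits are (1, 1, 3).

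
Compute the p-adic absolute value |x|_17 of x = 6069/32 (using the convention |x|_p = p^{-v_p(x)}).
|6069/32|_17 = 1/289

Step 1 — compute v_17(x) by factoring powers of 17 out of the numerator and denominator: v_17(6069/32) = 2. Step 2 — apply |x|_p = p^{-v_p(x)} = 17^{-2} = 1/289.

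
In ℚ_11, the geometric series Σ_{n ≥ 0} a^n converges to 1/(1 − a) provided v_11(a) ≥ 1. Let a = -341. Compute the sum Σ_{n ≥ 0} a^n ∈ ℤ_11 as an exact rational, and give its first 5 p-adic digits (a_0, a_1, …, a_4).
Σ a^n = 1/(1 − a) = 1/342;  first 5 digits = (1, 2, 1, 7, 10)

v_11(a) = 1 ≥ 1, so the series converges in ℤ_11 to 1/(1 − a) = 1/(1 − (-341)) = 1/342. Expand this rational in ℤ_11: compute digits iteratively via d_i = x_i mod 11, x_{i+1} = (x_i − d_i)/11. The first 5 digits are (1, 2, 1, 7, 10).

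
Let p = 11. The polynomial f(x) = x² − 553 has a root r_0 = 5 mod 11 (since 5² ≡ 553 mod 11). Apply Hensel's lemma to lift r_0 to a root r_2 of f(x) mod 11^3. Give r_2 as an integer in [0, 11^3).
r_2 = 929 (mod 1331)

Hensel's recurrence: r_{i+1} = r_i − f(r_i)·(f′(r_i))^{-1} mod 11^{i+2}, with f′(x) = 2x. Iterate:
  r_0 = 5 (mod 11)
  r_1 = 82 (mod 121)
  r_2 = 929 (mod 1331)
Final: r_2 = 929, and one checks f(r_2) ≡ 0 mod 11^3.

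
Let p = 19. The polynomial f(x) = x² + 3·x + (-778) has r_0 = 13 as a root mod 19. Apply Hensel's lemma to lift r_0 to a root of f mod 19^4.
r_3 = 114868 (mod 130321)

Hensel: r_{i+1} = r_i − f(r_i)·(f′(r_i))^{-1} mod 19^{i+2}, f′(x) = 2x + 3. Iterate:
  r_0 = 13 (mod 19)
  r_1 = 70 (mod 361)
  r_2 = 5124 (mod 6859)
  r_3 = 114868 (mod 130321)
Final: r = 114868 satisfies f(r) ≡ 0 mod 19^4.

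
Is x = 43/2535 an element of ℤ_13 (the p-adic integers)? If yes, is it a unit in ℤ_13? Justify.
x ∉ ℤ_13 (v_13(x) = -2 < 0)

ℤ_13 = {x ∈ ℚ_13 : v_13(x) ≥ 0} and ℤ_13^× = {x ∈ ℤ_13 : v_13(x) = 0}. Here v_13(43/2535) = v_13(num) − v_13(den) = -2; compare against these criteria.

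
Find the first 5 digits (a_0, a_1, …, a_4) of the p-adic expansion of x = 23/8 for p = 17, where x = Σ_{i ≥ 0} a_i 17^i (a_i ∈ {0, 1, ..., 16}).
(a_0, …, a_4) = (5, 2, 2, 2, 2)

v_17(23/8) = 0 (numerator and denominator both coprime to 17), so x ∈ ℤ_17^×. Compute digits iteratively via a_i = x_i mod 17, x_{i+1} = (x_i − a_i)/17, with x_0 = x:
  x_0 = 23/8;  a_0 = 5;  x_1 = (x_0 − 5)/17 = -1/8
  x_1 = -1/8;  a_1 = 2;  x_2 = (x_1 − 2)/17 = -1/8
  x_2 = -1/8;  a_2 = 2;  x_3 = (x_2 − 2)/17 = -1/8
  x_3 = -1/8;  a_3 = 2;  x_4 = (x_3 − 2)/17 = -1/8
  x_4 = -1/8;  a_4 = 2;  x_5 = (x_4 − 2)/17 = -1/8
Digits: (5, 2, 2, 2, 2).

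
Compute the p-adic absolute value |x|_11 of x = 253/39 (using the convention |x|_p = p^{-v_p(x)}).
|253/39|_11 = 1/11

Step 1 — compute v_11(x) by factoring powers of 11 out of the numerator and denominator: v_11(253/39) = 1. Step 2 — apply |x|_p = p^{-v_p(x)} = 11^{-1} = 1/11.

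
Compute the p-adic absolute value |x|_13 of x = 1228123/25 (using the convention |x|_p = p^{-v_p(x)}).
|1228123/25|_13 = 1/28561

Step 1 — compute v_13(x) by factoring powers of 13 out of the numerator and denominator: v_13(1228123/25) = 4. Step 2 — apply |x|_p = p^{-v_p(x)} = 13^{-4} = 1/28561.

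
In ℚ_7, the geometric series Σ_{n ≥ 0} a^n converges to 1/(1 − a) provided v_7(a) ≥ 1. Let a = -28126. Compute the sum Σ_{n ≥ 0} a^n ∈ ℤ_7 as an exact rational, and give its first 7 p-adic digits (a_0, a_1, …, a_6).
Σ a^n = 1/(1 − a) = 1/28127;  first 7 digits = (1, 0, 0, 2, 2, 5, 3)

v_7(a) = 3 ≥ 1, so the series converges in ℤ_7 to 1/(1 − a) = 1/(1 − (-28126)) = 1/28127. Expand this rational in ℤ_7: compute digits iteratively via d_i = x_i mod 7, x_{i+1} = (x_i − d_i)/7. The first 7 digits are (1, 0, 0, 2, 2, 5, 3).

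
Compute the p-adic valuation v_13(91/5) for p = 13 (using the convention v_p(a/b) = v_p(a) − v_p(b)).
v_13(91/5) = 1

Factor powers of 13 from the numerator and denominator of the reduced fraction: 91 = 13^1 · 7 and 5 = 13^0 · 5. Apply v_p(a/b) = v_p(a) − v_p(b): v_13(91/5) = 1 − 0 = 1.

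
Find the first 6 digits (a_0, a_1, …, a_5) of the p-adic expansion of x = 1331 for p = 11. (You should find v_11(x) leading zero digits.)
(a_0, …, a_5) = (0, 0, 0, 1, 0, 0)

v_11(1331) = 3, so a_0 = ... = a_2 = 0. Factor out: x = 11^3 · u with u = 1 a unit in ℤ_11. Expand u iteratively via a_{v+i} = u_i mod 11, u_{i+1} = (u_i − a_{v+i})/11:
  u_0 = 1;  a_3 = 1;  u_1 = (u_0 − 1)/11 = 0
  u_1 = 0;  a_4 = 0;  u_2 = (u_1 − 0)/11 = 0
  u_2 = 0;  a_5 = 0;  u_3 = (u_2 − 0)/11 = 0
Digits: (0, 0, 0, 1, 0, 0).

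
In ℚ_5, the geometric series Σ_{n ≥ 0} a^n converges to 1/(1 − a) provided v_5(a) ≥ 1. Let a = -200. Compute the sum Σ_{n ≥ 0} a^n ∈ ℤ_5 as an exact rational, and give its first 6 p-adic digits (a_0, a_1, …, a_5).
Σ a^n = 1/(1 − a) = 1/201;  first 6 digits = (1, 0, 2, 3, 3, 2)

v_5(a) = 2 ≥ 1, so the series converges in ℤ_5 to 1/(1 − a) = 1/(1 − (-200)) = 1/201. Expand this rational in ℤ_5: compute digits iteratively via d_i = x_i mod 5, x_{i+1} = (x_i − d_i)/5. The first 6 digits are (1, 0, 2, 3, 3, 2).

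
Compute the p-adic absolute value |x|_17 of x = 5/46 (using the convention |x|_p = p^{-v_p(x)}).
|5/46|_17 = 1

Step 1 — compute v_17(x) by factoring powers of 17 out of the numerator and denominator: v_17(5/46) = 0. Step 2 — apply |x|_p = p^{-v_p(x)} = 17^{0} = 1.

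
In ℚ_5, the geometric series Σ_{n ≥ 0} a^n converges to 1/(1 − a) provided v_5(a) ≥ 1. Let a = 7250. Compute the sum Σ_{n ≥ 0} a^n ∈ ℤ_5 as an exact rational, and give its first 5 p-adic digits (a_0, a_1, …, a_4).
Σ a^n = 1/(1 − a) = -1/7249;  first 5 digits = (1, 0, 0, 3, 1)

v_5(a) = 3 ≥ 1, so the series converges in ℤ_5 to 1/(1 − a) = 1/(1 − 7250) = -1/7249. Expand this rational in ℤ_5: compute digits iteratively via d_i = x_i mod 5, x_{i+1} = (x_i − d_i)/5. The first 5 digits are (1, 0, 0, 3, 1).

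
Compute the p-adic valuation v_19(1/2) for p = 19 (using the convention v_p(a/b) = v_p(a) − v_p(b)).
v_19(1/2) = 0

Factor powers of 19 from the numerator and denominator of the reduced fraction: 1 = 19^0 · 1 and 2 = 19^0 · 2. Apply v_p(a/b) = v_p(a) − v_p(b): v_19(1/2) = 0 − 0 = 0.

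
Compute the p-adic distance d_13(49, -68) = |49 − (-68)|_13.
d_13(49, -68) = 1/13

Step 1 — x − y = 49 − (-68) = 117. Step 2 — v_13(117) = 1 (factor: 117 = (13^1 · 9); the sign does not affect v_p). Step 3 — |x − y|_13 = 13^{-1} = 1/13.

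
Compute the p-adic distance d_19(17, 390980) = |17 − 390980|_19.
d_19(17, 390980) = 1/130321

Step 1 — x − y = 17 − 390980 = -390963. Step 2 — v_19(-390963) = 4 (factor: -390963 = −(19^4 · 3); the sign does not affect v_p). Step 3 — |x − y|_19 = 19^{-4} = 1/130321.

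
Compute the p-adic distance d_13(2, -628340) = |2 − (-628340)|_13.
d_13(2, -628340) = 1/28561

Step 1 — x − y = 2 − (-628340) = 628342. Step 2 — v_13(628342) = 4 (factor: 628342 = (13^4 · 22); the sign does not affect v_p). Step 3 — |x − y|_13 = 13^{-4} = 1/28561.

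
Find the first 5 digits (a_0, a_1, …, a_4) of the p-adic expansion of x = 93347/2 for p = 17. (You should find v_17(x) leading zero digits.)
(a_0, …, a_4) = (0, 0, 0, 1, 9)

v_17(93347/2) = 3, so a_0 = ... = a_2 = 0. Factor out: x = 17^3 · u with u = 19/2 a unit in ℤ_17. Expand u iteratively via a_{v+i} = u_i mod 17, u_{i+1} = (u_i − a_{v+i})/17:
  u_0 = 19/2;  a_3 = 1;  u_1 = (u_0 − 1)/17 = 1/2
  u_1 = 1/2;  a_4 = 9;  u_2 = (u_1 − 9)/17 = -1/2
Digits: (0, 0, 0, 1, 9).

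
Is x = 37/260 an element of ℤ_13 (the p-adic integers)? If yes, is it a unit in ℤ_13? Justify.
x ∉ ℤ_13 (v_13(x) = -1 < 0)

ℤ_13 = {x ∈ ℚ_13 : v_13(x) ≥ 0} and ℤ_13^× = {x ∈ ℤ_13 : v_13(x) = 0}. Here v_13(37/260) = v_13(num) − v_13(den) = -1; compare against these criteria.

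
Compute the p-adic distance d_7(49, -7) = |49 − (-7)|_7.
d_7(49, -7) = 1/7

Step 1 — x − y = 49 − (-7) = 56. Step 2 — v_7(56) = 1 (factor: 56 = (7^1 · 8); the sign does not affect v_p). Step 3 — |x − y|_7 = 7^{-1} = 1/7.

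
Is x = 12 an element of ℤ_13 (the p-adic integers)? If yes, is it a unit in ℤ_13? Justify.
x ∈ ℤ_13^× (unit); v_13(x) = 0

ℤ_13 = {x ∈ ℚ_13 : v_13(x) ≥ 0} and ℤ_13^× = {x ∈ ℤ_13 : v_13(x) = 0}. Here v_13(12) = v_13(num) − v_13(den) = 0; compare against these criteria.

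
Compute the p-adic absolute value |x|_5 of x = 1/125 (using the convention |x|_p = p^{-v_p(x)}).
|1/125|_5 = 125

Step 1 — compute v_5(x) by factoring powers of 5 out of the numerator and denominator: v_5(1/125) = -3. Step 2 — apply |x|_p = p^{-v_p(x)} = 5^{3} = 125.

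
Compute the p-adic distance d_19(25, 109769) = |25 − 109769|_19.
d_19(25, 109769) = 1/6859

Step 1 — x − y = 25 − 109769 = -109744. Step 2 — v_19(-109744) = 3 (factor: -109744 = −(19^3 · 16); the sign does not affect v_p). Step 3 — |x − y|_19 = 19^{-3} = 1/6859.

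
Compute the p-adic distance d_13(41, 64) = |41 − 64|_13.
d_13(41, 64) = 1

Step 1 — x − y = 41 − 64 = -23. Step 2 — v_13(-23) = 0 (factor: -23 = −(13^0 · 23); the sign does not affect v_p). Step 3 — |x − y|_13 = 13^{0} = 1.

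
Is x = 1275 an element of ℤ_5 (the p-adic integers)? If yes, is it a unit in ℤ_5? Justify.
x ∈ ℤ_5 but not a unit; v_5(x) = 2 > 0

ℤ_5 = {x ∈ ℚ_5 : v_5(x) ≥ 0} and ℤ_5^× = {x ∈ ℤ_5 : v_5(x) = 0}. Here v_5(1275) = v_5(num) − v_5(den) = 2; compare against these criteria.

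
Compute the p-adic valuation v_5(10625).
v_5(10625) = 4

v_5(n) is the largest exponent k such that 5^k divides n. Factor out: 10625 = 5^4 · 17. (Sign doesn't affect v_p.) So v_5(10625) = 4.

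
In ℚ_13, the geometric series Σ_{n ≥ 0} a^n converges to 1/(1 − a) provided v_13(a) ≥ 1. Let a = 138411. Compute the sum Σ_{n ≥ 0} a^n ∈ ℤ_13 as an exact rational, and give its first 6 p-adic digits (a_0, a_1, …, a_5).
Σ a^n = 1/(1 − a) = -1/138410;  first 6 digits = (1, 0, 0, 11, 4, 0)

v_13(a) = 3 ≥ 1, so the series converges in ℤ_13 to 1/(1 − a) = 1/(1 − 138411) = -1/138410. Expand this rational in ℤ_13: compute digits iteratively via d_i = x_i mod 13, x_{i+1} = (x_i − d_i)/13. The first 6 digits are (1, 0, 0, 11, 4, 0).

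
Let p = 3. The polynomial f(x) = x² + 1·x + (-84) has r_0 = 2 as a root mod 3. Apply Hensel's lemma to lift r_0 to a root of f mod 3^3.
r_2 = 5 (mod 27)

Hensel: r_{i+1} = r_i − f(r_i)·(f′(r_i))^{-1} mod 3^{i+2}, f′(x) = 2x + 1. Iterate:
  r_0 = 2 (mod 3)
  r_1 = 5 (mod 9)
  r_2 = 5 (mod 27)
Final: r = 5 satisfies f(r) ≡ 0 mod 3^3.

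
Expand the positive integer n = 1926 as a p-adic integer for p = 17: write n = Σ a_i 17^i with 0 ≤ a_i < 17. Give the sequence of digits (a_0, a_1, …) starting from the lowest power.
(a_0, a_1, …) = (5, 11, 6)

Repeated division by 17 gives the digits low-to-high: 1926 = 5 + 11·17^1 + 6·17^2. Digit sequence: (5, 11, 6).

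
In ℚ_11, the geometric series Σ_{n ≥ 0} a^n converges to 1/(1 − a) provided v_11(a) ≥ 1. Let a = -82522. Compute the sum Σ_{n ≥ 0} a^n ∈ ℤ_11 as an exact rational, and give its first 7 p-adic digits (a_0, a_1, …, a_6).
Σ a^n = 1/(1 − a) = 1/82523;  first 7 digits = (1, 0, 0, 4, 5, 10, 4)

v_11(a) = 3 ≥ 1, so the series converges in ℤ_11 to 1/(1 − a) = 1/(1 − (-82522)) = 1/82523. Expand this rational in ℤ_11: compute digits iteratively via d_i = x_i mod 11, x_{i+1} = (x_i − d_i)/11. The first 7 digits are (1, 0, 0, 4, 5, 10, 4).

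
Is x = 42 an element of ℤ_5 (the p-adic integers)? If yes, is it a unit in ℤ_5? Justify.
x ∈ ℤ_5^× (unit); v_5(x) = 0

ℤ_5 = {x ∈ ℚ_5 : v_5(x) ≥ 0} and ℤ_5^× = {x ∈ ℤ_5 : v_5(x) = 0}. Here v_5(42) = v_5(num) − v_5(den) = 0; compare against these criteria.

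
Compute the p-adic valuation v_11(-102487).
v_11(-102487) = 4

v_11(n) is the largest exponent k such that 11^k divides n. Factor out: -102487 = -11^4 · 7. (Sign doesn't affect v_p.) So v_11(-102487) = 4.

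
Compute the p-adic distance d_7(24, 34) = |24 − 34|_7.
d_7(24, 34) = 1

Step 1 — x − y = 24 − 34 = -10. Step 2 — v_7(-10) = 0 (factor: -10 = −(7^0 · 10); the sign does not affect v_p). Step 3 — |x − y|_7 = 7^{0} = 1.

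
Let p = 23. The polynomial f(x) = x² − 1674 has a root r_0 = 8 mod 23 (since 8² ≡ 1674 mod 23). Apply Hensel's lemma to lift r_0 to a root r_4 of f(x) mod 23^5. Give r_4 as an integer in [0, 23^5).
r_4 = 1266733 (mod 6436343)

Hensel's recurrence: r_{i+1} = r_i − f(r_i)·(f′(r_i))^{-1} mod 23^{i+2}, with f′(x) = 2x. Iterate:
  r_0 = 8 (mod 23)
  r_1 = 307 (mod 529)
  r_2 = 1365 (mod 12167)
  r_3 = 147369 (mod 279841)
  r_4 = 1266733 (mod 6436343)
Final: r_4 = 1266733, and one checks f(r_4) ≡ 0 mod 23^5.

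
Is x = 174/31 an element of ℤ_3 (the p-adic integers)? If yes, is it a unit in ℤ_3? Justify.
x ∈ ℤ_3 but not a unit; v_3(x) = 1 > 0

ℤ_3 = {x ∈ ℚ_3 : v_3(x) ≥ 0} and ℤ_3^× = {x ∈ ℤ_3 : v_3(x) = 0}. Here v_3(174/31) = v_3(num) − v_3(den) = 1; compare against these criteria.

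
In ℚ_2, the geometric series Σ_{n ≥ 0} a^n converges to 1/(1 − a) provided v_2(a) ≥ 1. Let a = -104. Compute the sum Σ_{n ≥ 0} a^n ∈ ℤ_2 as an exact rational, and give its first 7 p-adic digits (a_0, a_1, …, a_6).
Σ a^n = 1/(1 − a) = 1/105;  first 7 digits = (1, 0, 0, 1, 1, 0, 1)

v_2(a) = 3 ≥ 1, so the series converges in ℤ_2 to 1/(1 − a) = 1/(1 − (-104)) = 1/105. Expand this rational in ℤ_2: compute digits iteratively via d_i = x_i mod 2, x_{i+1} = (x_i − d_i)/2. The first 7 digits are (1, 0, 0, 1, 1, 0, 1).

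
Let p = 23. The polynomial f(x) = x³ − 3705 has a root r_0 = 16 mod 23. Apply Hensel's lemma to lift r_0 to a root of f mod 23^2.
r_1 = 384 (mod 529)

Hensel: r_{i+1} = r_i − f(r_i)/f′(r_i) mod 23^{i+2}, where f′(x) = 3x². Iterate:
  r_0 = 16 (mod 23)
  r_1 = 384 (mod 529)
Final: r = 384 with f(r) ≡ 0 mod 23^2.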